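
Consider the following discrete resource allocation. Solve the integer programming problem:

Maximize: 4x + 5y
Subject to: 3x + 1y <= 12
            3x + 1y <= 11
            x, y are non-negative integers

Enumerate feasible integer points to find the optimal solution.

Constraint 1: 3x + 1y <= 12
Constraint 2: 3x + 1y <= 11
Feasible x range (need y >= 0): 0 <= x <= min(12/3, 11/3) => x in {0, ..., 3}.
Enumerate feasible integer points row by row (the coefficient of y is 5 > 0, so for each x the largest feasible y gives the best value):
  x = 0: y <= min((12 - 3*0)/1, (11 - 3*0)/1) => y in {0, ..., 11}; best 4*0 + 5*11 = 55
  x = 1: y <= min((12 - 3*1)/1, (11 - 3*1)/1) => y in {0, ..., 8}; best 4*1 + 5*8 = 44
  x = 2: y <= min((12 - 3*2)/1, (11 - 3*2)/1) => y in {0, ..., 5}; best 4*2 + 5*5 = 33
  x = 3: y <= min((12 - 3*3)/1, (11 - 3*3)/1) => y in {0, ..., 2}; best 4*3 + 5*2 = 22
The maximum 4x + 5y = 55 is achieved at x = 0, y = 11.
Check: 3*0 + 1*11 = 11 <= 12 and 3*0 + 1*11 = 11 <= 11.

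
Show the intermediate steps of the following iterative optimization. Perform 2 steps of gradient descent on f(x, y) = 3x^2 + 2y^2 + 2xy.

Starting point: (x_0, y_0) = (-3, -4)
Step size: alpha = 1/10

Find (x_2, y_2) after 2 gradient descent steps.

f(x,y) = 3x^2 + 2y^2 + 2xy
grad_x = 6x + 2y, grad_y = 4y + 2x
Step 1: grad = (-26, -22), (-2/5, -9/5)
Step 2: grad = (-6, -8), (1/5, -1)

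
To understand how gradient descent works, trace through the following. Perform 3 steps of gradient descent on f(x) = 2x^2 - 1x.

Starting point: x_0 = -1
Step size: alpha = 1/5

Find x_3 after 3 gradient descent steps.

f(x) = 2x^2 - 1x, f'(x) = 4x + (-1)
Step 1: f'(-1) = -5, x_1 = -1 - 1/5 * -5 = 0
Step 2: f'(0) = -1, x_2 = 0 - 1/5 * -1 = 1/5
Step 3: f'(1/5) = -1/5, x_3 = 1/5 - 1/5 * -1/5 = 6/25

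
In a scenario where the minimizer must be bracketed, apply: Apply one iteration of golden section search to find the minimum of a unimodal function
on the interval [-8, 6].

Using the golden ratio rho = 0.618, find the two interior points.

Golden section search on [-8, 6].
Golden ratio rho = 0.618 (approx).
Interior points:
  x_1 = -8 + (1-0.618)*14 = -2.6520
  x_2 = -8 + 0.618*14 = 0.6520
Compare f(x_1) and f(x_2) to determine which subinterval to keep.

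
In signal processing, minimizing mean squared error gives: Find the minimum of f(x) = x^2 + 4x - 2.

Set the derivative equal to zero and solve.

f(x) = x^2 + 4x - 2
f'(x) = 2x + (4) = 0
x = -4/2 = -2
f(-2) = -6
Since f''(x) = 2 > 0, this is a minimum.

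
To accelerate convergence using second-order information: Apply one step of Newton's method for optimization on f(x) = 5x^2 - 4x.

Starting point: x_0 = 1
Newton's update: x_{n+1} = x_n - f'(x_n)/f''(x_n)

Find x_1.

f(x) = 5x^2 - 4x
f'(x) = 10x + (-4), f''(x) = 10
Newton step: x_1 = x_0 - f'(x_0)/f''(x_0)
f'(1) = 6
x_1 = 1 - 6/10 = 2/5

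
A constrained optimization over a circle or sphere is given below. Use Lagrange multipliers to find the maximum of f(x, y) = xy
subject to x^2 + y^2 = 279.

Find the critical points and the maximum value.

Lagrange conditions: y = 2*lambda*x and x = 2*lambda*y
If x = 0 then y = 0, violating the constraint, so x, y != 0.
Dividing: y/x = x/y => x^2 = y^2 => y = x or y = -x
Constraint: 2x^2 = 279 => x^2 = 279/2 => x = +/-sqrt(279/2)
Critical points: (sqrt(279/2), sqrt(279/2)), (-sqrt(279/2), -sqrt(279/2)), (sqrt(279/2), -sqrt(279/2)), (-sqrt(279/2), sqrt(279/2))
  y = x:  xy = x^2 = 279/2  at (sqrt(279/2), sqrt(279/2)) and (-sqrt(279/2), -sqrt(279/2))
  y = -x: xy = -x^2 = -279/2 at (sqrt(279/2), -sqrt(279/2)) and (-sqrt(279/2), sqrt(279/2))
Maximum xy = 279/2 at (sqrt(279/2), sqrt(279/2)) and (-sqrt(279/2), -sqrt(279/2))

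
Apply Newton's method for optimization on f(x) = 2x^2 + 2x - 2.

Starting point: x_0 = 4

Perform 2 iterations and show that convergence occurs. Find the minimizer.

f(x) = 2x^2 + 2x - 2, f'(x) = 4x + (2), f''(x) = 4
Step 1: f'(4) = 18, x_1 = 4 - 18/4 = -1/2
Step 2: f'(-1/2) = 0, x_2 = -1/2 (converged)
Newton's method converges in 1 step for quadratics.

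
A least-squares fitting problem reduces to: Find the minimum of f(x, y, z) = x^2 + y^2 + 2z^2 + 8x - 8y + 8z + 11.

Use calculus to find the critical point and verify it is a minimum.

f(x,y,z) = x^2 + y^2 + 2z^2 + 8x - 8y + 8z + 11
df/dx = 2x + (8) = 0 => x = -4
df/dy = 2y + (-8) = 0 => y = 4
df/dz = 4z + (8) = 0 => z = -2
f(-4,4,-2) = 1*(-4)^2 + 1*(4)^2 + 2*(-2)^2 + 8*(-4) + -8*(4) + 8*(-2) + 11 = -29
Hessian is diagonal with entries 2, 2, 4 > 0, confirmed minimum.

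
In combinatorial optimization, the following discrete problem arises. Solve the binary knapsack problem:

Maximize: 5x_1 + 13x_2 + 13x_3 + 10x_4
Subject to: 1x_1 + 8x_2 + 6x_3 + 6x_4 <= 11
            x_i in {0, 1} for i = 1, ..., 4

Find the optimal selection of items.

Items: item 1 (v=5, w=1), item 2 (v=13, w=8), item 3 (v=13, w=6), item 4 (v=10, w=6)
Capacity: 11
Checking all 16 subsets (w = total weight, v = total value):
  {}: w = 0, v = 0
  {1}: w = 1, v = 5
  {2}: w = 8, v = 13
  {3}: w = 6, v = 13
  {4}: w = 6, v = 10
  {1, 2}: w = 9, v = 18
  {1, 3}: w = 7, v = 18
  {1, 4}: w = 7, v = 15
  {2, 3}: w = 14 > 11, infeasible
  {2, 4}: w = 14 > 11, infeasible
  {3, 4}: w = 12 > 11, infeasible
  {1, 2, 3}: w = 15 > 11, infeasible
  {1, 2, 4}: w = 15 > 11, infeasible
  {1, 3, 4}: w = 13 > 11, infeasible
  {2, 3, 4}: w = 20 > 11, infeasible
  {1, 2, 3, 4}: w = 21 > 11, infeasible
Best feasible subset: items [1, 2]
(The same value 18 is also attained by {1, 3}.)
Total weight: 9 <= 11, total value: 18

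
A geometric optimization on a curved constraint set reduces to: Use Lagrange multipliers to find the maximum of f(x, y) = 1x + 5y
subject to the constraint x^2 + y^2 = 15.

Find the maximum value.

Set up Lagrange conditions: grad f = lambda * grad g
  1 = 2*lambda*x
  5 = 2*lambda*y
From these: x/y = 1/5, so x = 1t, y = 5t for some t.
Substitute into constraint: (1t)^2 + (5t)^2 = 15
  t^2 * 26 = 15
  t = sqrt(15/26)
Maximum = 1*x + 5*y = (1^2 + 5^2)*t = 26 * sqrt(15/26) = sqrt(390)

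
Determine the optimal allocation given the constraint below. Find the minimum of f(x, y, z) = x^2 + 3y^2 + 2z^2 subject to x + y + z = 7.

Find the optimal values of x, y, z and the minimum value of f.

Using Lagrange multipliers on f = x^2 + 3y^2 + 2z^2 with constraint x + y + z = 7:
Conditions: 2*1*x = lambda, 2*3*y = lambda, 2*2*z = lambda
So x = lambda/2, y = lambda/6, z = lambda/4
Substituting into constraint: lambda * (11/12) = 7
lambda = 84/11
x = 42/11, y = 14/11, z = 21/11
Minimum value = 294/11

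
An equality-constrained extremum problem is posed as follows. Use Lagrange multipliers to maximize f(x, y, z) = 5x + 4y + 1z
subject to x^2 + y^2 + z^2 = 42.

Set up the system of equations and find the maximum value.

Lagrange conditions: 5 = 2*lambda*x, 4 = 2*lambda*y, 1 = 2*lambda*z
So x:5 = y:4 = z:1, i.e. x = 5t, y = 4t, z = 1t
Constraint: t^2*(5^2 + 4^2 + 1^2) = 42
  t^2 * 42 = 42  =>  t = sqrt(1)
Maximum = 5*5t + 4*4t + 1*1t = 42*sqrt(1) = 42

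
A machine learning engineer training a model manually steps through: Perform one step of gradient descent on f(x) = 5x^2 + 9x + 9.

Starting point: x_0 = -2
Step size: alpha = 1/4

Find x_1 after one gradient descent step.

f(x) = 5x^2 + 9x + 9
f'(x) = 10x + 9
f'(-2) = 10*-2 + (9) = -11
x_1 = x_0 - alpha * f'(x_0) = -2 - 1/4 * -11 = 3/4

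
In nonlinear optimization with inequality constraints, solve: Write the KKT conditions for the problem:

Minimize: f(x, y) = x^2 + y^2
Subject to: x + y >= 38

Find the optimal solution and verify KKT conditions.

KKT conditions for min x^2 + y^2 s.t. x + y >= 38:
Stationarity: 2x = mu, 2y = mu
So x = y = mu/2.
Complementary slackness: mu*(x + y - 38) = 0
Primal feasibility: x + y >= 38; dual feasibility: mu >= 0
If mu = 0 then x = y = 0, but 0 + 0 < 38 is infeasible, so the constraint is active.
Constraint active: x + y = 2*(mu/2) = 38 => mu = 38
x = y = 19, f = 722
Verify: stationarity 2*19 = 38 = mu; primal 19 + 19 = 38 >= 38; dual mu = 38 >= 0; complementary slackness 38*(38 - 38) = 0. All KKT conditions hold.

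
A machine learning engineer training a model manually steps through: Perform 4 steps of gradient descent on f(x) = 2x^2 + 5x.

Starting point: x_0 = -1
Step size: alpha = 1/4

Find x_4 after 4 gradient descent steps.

f(x) = 2x^2 + 5x, f'(x) = 4x + (5)
Step 1: f'(-1) = 1, x_1 = -1 - 1/4 * 1 = -5/4
Step 2: f'(-5/4) = 0, x_2 = -5/4 - 1/4 * 0 = -5/4
Step 3: f'(-5/4) = 0, x_3 = -5/4 - 1/4 * 0 = -5/4
Step 4: f'(-5/4) = 0, x_4 = -5/4 - 1/4 * 0 = -5/4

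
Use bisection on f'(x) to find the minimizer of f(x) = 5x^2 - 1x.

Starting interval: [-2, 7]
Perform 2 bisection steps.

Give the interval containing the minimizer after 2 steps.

Finding critical point of f(x) = 5x^2 - 1x using bisection on f'(x) = 10x + -1.
f'(x) = 0 when x = 1/10.
Starting interval: [-2, 7]
Step 1: mid = 5/2, f'(mid) = 24, new interval = [-2, 5/2]
Step 2: mid = 1/4, f'(mid) = 3/2, new interval = [-2, 1/4]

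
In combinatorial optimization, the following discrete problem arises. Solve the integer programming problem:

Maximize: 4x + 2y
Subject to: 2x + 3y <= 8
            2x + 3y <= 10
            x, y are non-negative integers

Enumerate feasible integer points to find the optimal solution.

Constraint 1: 2x + 3y <= 8
Constraint 2: 2x + 3y <= 10
Feasible x range (need y >= 0): 0 <= x <= min(8/2, 10/2) => x in {0, ..., 4}.
Enumerate feasible integer points row by row (the coefficient of y is 2 > 0, so for each x the largest feasible y gives the best value):
  x = 0: y <= min((8 - 2*0)/3, (10 - 2*0)/3) => y in {0, ..., 2}; best 4*0 + 2*2 = 4
  x = 1: y <= min((8 - 2*1)/3, (10 - 2*1)/3) => y in {0, ..., 2}; best 4*1 + 2*2 = 8
  x = 2: y <= min((8 - 2*2)/3, (10 - 2*2)/3) => y in {0, ..., 1}; best 4*2 + 2*1 = 10
  x = 3: y <= min((8 - 2*3)/3, (10 - 2*3)/3) => y in {0}; best 4*3 + 2*0 = 12
  x = 4: y <= min((8 - 2*4)/3, (10 - 2*4)/3) => y in {0}; best 4*4 + 2*0 = 16
The maximum 4x + 2y = 16 is achieved at x = 4, y = 0.
Check: 2*4 + 3*0 = 8 <= 8 and 2*4 + 3*0 = 8 <= 10.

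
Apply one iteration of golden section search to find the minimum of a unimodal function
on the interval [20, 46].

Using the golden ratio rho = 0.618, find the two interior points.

Golden section search on [20, 46].
Golden ratio rho = 0.618 (approx).
Interior points:
  x_1 = 20 + (1-0.618)*26 = 29.9320
  x_2 = 20 + 0.618*26 = 36.0680
Compare f(x_1) and f(x_2) to determine which subinterval to keep.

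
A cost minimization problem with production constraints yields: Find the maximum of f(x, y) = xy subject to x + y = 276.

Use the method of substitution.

Substitute y = 276 - x into f(x,y) = xy:
g(x) = x(276 - x) = 276x - x^2
g'(x) = 276 - 2x = 0  =>  x = 138
y = 276 - 138 = 138
Maximum value = 138 * 138 = 19044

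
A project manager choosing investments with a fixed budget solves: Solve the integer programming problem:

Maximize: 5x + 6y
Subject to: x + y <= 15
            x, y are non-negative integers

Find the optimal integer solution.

Objective: 5x + 6y, constraint: x + y <= 15
Coefficient of y is 6 > coefficient of x is 5, so allocate the entire budget to y.
Optimal: x = 0, y = 15, value = 90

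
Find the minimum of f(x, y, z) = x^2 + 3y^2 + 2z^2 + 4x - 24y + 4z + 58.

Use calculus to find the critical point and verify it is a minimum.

f(x,y,z) = x^2 + 3y^2 + 2z^2 + 4x - 24y + 4z + 58
df/dx = 2x + (4) = 0 => x = -2
df/dy = 6y + (-24) = 0 => y = 4
df/dz = 4z + (4) = 0 => z = -1
f(-2,4,-1) = 1*(-2)^2 + 3*(4)^2 + 2*(-1)^2 + 4*(-2) + -24*(4) + 4*(-1) + 58 = 4
Hessian is diagonal with entries 2, 6, 4 > 0, confirmed minimum.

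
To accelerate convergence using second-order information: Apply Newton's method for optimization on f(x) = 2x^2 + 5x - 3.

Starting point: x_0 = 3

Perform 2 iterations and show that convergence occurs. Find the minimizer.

f(x) = 2x^2 + 5x - 3, f'(x) = 4x + (5), f''(x) = 4
Step 1: f'(3) = 17, x_1 = 3 - 17/4 = -5/4
Step 2: f'(-5/4) = 0, x_2 = -5/4 (converged)
Newton's method converges in 1 step for quadratics.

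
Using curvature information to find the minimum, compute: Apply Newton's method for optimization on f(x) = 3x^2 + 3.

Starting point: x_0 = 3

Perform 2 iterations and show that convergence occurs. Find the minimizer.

f(x) = 3x^2 + 3, f'(x) = 6x + (0), f''(x) = 6
Step 1: f'(3) = 18, x_1 = 3 - 18/6 = 0
Step 2: f'(0) = 0, x_2 = 0 (converged)
Newton's method converges in 1 step for quadratics.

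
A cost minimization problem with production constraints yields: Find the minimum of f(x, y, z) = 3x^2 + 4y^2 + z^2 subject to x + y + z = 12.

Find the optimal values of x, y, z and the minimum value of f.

Using Lagrange multipliers on f = 3x^2 + 4y^2 + z^2 with constraint x + y + z = 12:
Conditions: 2*3*x = lambda, 2*4*y = lambda, 2*1*z = lambda
So x = lambda/6, y = lambda/8, z = lambda/2
Substituting into constraint: lambda * (19/24) = 12
lambda = 288/19
x = 48/19, y = 36/19, z = 144/19
Minimum value = 1728/19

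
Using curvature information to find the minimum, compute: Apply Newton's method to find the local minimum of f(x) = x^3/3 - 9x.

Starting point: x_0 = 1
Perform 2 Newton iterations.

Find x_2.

f(x) = x^3/3 - 9x
f'(x) = x^2 - 9, f''(x) = 2x
Newton update: x_{n+1} = x_n - (x_n^2 - 9)/(2*x_n)
Step 1: x_0 = 1, f'=-8, f''=2, x_1 = 5
Step 2: x_1 = 5, f'=16, f''=10, x_2 = 17/5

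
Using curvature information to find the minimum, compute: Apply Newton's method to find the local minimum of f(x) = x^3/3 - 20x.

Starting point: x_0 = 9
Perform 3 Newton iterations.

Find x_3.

f(x) = x^3/3 - 20x
f'(x) = x^2 - 20, f''(x) = 2x
Newton update: x_{n+1} = x_n - (x_n^2 - 20)/(2*x_n)
Step 1: x_0 = 9, f'=61, f''=18, x_1 = 101/18
Step 2: x_1 = 101/18, f'=3721/324, f''=101/9, x_2 = 16681/3636
Step 3: x_2 = 16681/3636, f'=13845841/13220496, f''=16681/1818, x_3 = 542665681/121304232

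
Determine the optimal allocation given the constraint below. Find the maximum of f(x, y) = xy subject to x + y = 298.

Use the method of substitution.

Substitute y = 298 - x into f(x,y) = xy:
g(x) = x(298 - x) = 298x - x^2
g'(x) = 298 - 2x = 0  =>  x = 149
y = 298 - 149 = 149
Maximum value = 149 * 149 = 22201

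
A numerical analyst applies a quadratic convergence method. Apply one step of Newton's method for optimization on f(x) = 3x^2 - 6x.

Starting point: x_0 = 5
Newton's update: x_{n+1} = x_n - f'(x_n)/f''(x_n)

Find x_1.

f(x) = 3x^2 - 6x
f'(x) = 6x + (-6), f''(x) = 6
Newton step: x_1 = x_0 - f'(x_0)/f''(x_0)
f'(5) = 24
x_1 = 5 - 24/6 = 1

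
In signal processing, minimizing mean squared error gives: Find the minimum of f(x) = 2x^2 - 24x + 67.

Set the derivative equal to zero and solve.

f(x) = 2x^2 - 24x + 67
f'(x) = 4x + (-24) = 0
x = 24/4 = 6
f(6) = -5
Since f''(x) = 4 > 0, this is a minimum.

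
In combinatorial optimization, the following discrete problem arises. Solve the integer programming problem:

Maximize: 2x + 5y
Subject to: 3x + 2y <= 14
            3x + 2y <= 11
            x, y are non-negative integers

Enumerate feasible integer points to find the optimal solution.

Constraint 1: 3x + 2y <= 14
Constraint 2: 3x + 2y <= 11
Feasible x range (need y >= 0): 0 <= x <= min(14/3, 11/3) => x in {0, ..., 3}.
Enumerate feasible integer points row by row (the coefficient of y is 5 > 0, so for each x the largest feasible y gives the best value):
  x = 0: y <= min((14 - 3*0)/2, (11 - 3*0)/2) => y in {0, ..., 5}; best 2*0 + 5*5 = 25
  x = 1: y <= min((14 - 3*1)/2, (11 - 3*1)/2) => y in {0, ..., 4}; best 2*1 + 5*4 = 22
  x = 2: y <= min((14 - 3*2)/2, (11 - 3*2)/2) => y in {0, ..., 2}; best 2*2 + 5*2 = 14
  x = 3: y <= min((14 - 3*3)/2, (11 - 3*3)/2) => y in {0, ..., 1}; best 2*3 + 5*1 = 11
The maximum 2x + 5y = 25 is achieved at x = 0, y = 5.
Check: 3*0 + 2*5 = 10 <= 14 and 3*0 + 2*5 = 10 <= 11.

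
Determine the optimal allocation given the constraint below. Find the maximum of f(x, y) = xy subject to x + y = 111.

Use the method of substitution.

Substitute y = 111 - x into f(x,y) = xy:
g(x) = x(111 - x) = 111x - x^2
g'(x) = 111 - 2x = 0  =>  x = 111/2
y = 111 - 111/2 = 111/2
Maximum value = (111/2) * (111/2) = 12321/4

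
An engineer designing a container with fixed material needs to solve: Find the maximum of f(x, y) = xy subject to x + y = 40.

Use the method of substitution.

Substitute y = 40 - x into f(x,y) = xy:
g(x) = x(40 - x) = 40x - x^2
g'(x) = 40 - 2x = 0  =>  x = 20
y = 40 - 20 = 20
Maximum value = 20 * 20 = 400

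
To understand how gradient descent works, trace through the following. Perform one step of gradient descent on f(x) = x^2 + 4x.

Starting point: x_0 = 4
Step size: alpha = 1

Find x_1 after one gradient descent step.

f(x) = x^2 + 4x
f'(x) = 2x + 4
f'(4) = 2*4 + (4) = 12
x_1 = x_0 - alpha * f'(x_0) = 4 - 1 * 12 = -8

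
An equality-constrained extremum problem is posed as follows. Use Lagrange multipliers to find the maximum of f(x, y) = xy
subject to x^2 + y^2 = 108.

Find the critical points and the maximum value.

Lagrange conditions: y = 2*lambda*x and x = 2*lambda*y
If x = 0 then y = 0, violating the constraint, so x, y != 0.
Dividing: y/x = x/y => x^2 = y^2 => y = x or y = -x
Constraint: 2x^2 = 108 => x^2 = 54 => x = +/-sqrt(54)
Critical points: (sqrt(54), sqrt(54)), (-sqrt(54), -sqrt(54)), (sqrt(54), -sqrt(54)), (-sqrt(54), sqrt(54))
  y = x:  xy = x^2 = 54  at (sqrt(54), sqrt(54)) and (-sqrt(54), -sqrt(54))
  y = -x: xy = -x^2 = -54 at (sqrt(54), -sqrt(54)) and (-sqrt(54), sqrt(54))
Maximum xy = 54 at (sqrt(54), sqrt(54)) and (-sqrt(54), -sqrt(54))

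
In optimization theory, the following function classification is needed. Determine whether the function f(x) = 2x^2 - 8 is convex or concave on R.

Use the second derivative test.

f(x) = 2x^2 - 8
f'(x) = 4x + 0
f''(x) = 4
Since f''(x) = 4 > 0 for all x, f is convex on R.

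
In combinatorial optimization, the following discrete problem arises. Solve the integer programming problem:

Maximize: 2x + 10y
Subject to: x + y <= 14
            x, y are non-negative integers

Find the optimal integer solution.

Objective: 2x + 10y, constraint: x + y <= 14
Coefficient of y is 10 > coefficient of x is 2, so allocate the entire budget to y.
Optimal: x = 0, y = 14, value = 140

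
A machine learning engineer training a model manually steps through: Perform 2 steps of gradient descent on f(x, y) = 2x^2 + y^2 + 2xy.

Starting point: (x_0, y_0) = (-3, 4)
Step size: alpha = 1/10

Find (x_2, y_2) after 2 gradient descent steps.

f(x,y) = 2x^2 + y^2 + 2xy
grad_x = 4x + 2y, grad_y = 2y + 2x
Step 1: grad = (-4, 2), (-13/5, 19/5)
Step 2: grad = (-14/5, 12/5), (-58/25, 89/25)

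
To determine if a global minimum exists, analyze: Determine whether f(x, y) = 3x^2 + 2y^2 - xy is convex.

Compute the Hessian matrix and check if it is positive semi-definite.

f(x,y) = 3x^2 + 2y^2 - xy
Hessian H = [[6, -1], [-1, 4]]
trace(H) = 10, det(H) = 23
Eigenvalues: (10 +/- sqrt(8)) / 2 = 6.414, 3.586
Since both eigenvalues > 0, f is convex.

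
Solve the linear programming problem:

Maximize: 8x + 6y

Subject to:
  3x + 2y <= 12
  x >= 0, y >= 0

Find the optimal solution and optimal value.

The feasible region has vertices at [(0, 0), (4, 0), (0, 6)].
Checking objective 8x + 6y at each vertex:
  (0, 0): 8*0 + 6*0 = 0
  (4, 0): 8*4 + 6*0 = 32
  (0, 6): 8*0 + 6*6 = 36
Maximum is 36 at (0, 6).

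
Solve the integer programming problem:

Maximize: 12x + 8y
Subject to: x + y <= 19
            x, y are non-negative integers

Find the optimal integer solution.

Objective: 12x + 8y, constraint: x + y <= 19
Coefficient of x is 12 >= coefficient of y is 8, so allocate the entire budget to x.
Optimal: x = 19, y = 0, value = 228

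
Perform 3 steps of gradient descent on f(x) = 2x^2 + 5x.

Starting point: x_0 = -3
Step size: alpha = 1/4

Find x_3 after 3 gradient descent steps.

f(x) = 2x^2 + 5x, f'(x) = 4x + (5)
Step 1: f'(-3) = -7, x_1 = -3 - 1/4 * -7 = -5/4
Step 2: f'(-5/4) = 0, x_2 = -5/4 - 1/4 * 0 = -5/4
Step 3: f'(-5/4) = 0, x_3 = -5/4 - 1/4 * 0 = -5/4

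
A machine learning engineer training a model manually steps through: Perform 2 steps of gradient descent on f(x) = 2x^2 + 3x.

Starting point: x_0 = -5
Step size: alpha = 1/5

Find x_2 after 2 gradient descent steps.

f(x) = 2x^2 + 3x, f'(x) = 4x + (3)
Step 1: f'(-5) = -17, x_1 = -5 - 1/5 * -17 = -8/5
Step 2: f'(-8/5) = -17/5, x_2 = -8/5 - 1/5 * -17/5 = -23/25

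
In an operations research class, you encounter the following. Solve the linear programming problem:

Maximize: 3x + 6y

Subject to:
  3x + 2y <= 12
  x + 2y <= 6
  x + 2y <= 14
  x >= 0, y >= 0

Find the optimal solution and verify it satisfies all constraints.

Feasible vertices: (0, 0), (0, 3), (3, 3/2), (4, 0)
Objective 3x + 6y at each vertex:
  (0, 0): 0
  (0, 3): 18
  (3, 3/2): 18
  (4, 0): 12
Maximum is 18 at (0, 3).
Verify constraints at (x, y) = (0, 3):
  3*0 + 2*3 = 6 <= 12
  1*0 + 2*3 = 6 <= 6 (active)
  1*0 + 2*3 = 6 <= 14
  x = 0 >= 0, y = 3 >= 0. All constraints satisfied.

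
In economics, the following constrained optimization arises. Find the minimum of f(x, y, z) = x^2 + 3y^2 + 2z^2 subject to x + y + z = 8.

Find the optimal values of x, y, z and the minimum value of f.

Using Lagrange multipliers on f = x^2 + 3y^2 + 2z^2 with constraint x + y + z = 8:
Conditions: 2*1*x = lambda, 2*3*y = lambda, 2*2*z = lambda
So x = lambda/2, y = lambda/6, z = lambda/4
Substituting into constraint: lambda * (11/12) = 8
lambda = 96/11
x = 48/11, y = 16/11, z = 24/11
Minimum value = 384/11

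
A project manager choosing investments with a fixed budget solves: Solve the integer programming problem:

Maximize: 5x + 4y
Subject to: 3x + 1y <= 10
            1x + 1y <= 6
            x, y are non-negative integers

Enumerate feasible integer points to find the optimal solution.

Constraint 1: 3x + 1y <= 10
Constraint 2: 1x + 1y <= 6
Feasible x range (need y >= 0): 0 <= x <= min(10/3, 6/1) => x in {0, ..., 3}.
Enumerate feasible integer points row by row (the coefficient of y is 4 > 0, so for each x the largest feasible y gives the best value):
  x = 0: y <= min((10 - 3*0)/1, (6 - 1*0)/1) => y in {0, ..., 6}; best 5*0 + 4*6 = 24
  x = 1: y <= min((10 - 3*1)/1, (6 - 1*1)/1) => y in {0, ..., 5}; best 5*1 + 4*5 = 25
  x = 2: y <= min((10 - 3*2)/1, (6 - 1*2)/1) => y in {0, ..., 4}; best 5*2 + 4*4 = 26
  x = 3: y <= min((10 - 3*3)/1, (6 - 1*3)/1) => y in {0, ..., 1}; best 5*3 + 4*1 = 19
The maximum 5x + 4y = 26 is achieved at x = 2, y = 4.
Check: 3*2 + 1*4 = 10 <= 10 and 1*2 + 1*4 = 6 <= 6.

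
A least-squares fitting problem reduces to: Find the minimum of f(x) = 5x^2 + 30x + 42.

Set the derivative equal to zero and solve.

f(x) = 5x^2 + 30x + 42
f'(x) = 10x + (30) = 0
x = -30/10 = -3
f(-3) = -3
Since f''(x) = 10 > 0, this is a minimum.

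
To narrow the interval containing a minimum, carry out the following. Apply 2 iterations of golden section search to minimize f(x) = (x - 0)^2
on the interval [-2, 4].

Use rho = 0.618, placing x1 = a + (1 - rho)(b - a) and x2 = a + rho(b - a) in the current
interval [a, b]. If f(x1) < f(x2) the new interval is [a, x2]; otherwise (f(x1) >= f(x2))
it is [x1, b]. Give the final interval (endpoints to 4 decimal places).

Golden section search for min of f(x) = (x - 0)^2 on [-2, 4].
Each step: x1 = a + (1 - rho)(b - a), x2 = a + rho(b - a); if f(x1) < f(x2) keep [a, x2], otherwise keep [x1, b].
Step 1: [-2.0000, 4.0000], x1=0.2920 (f=0.0853), x2=1.7080 (f=2.9173); f(x1) < f(x2) => keep [-2.0000, 1.7080]
Step 2: [-2.0000, 1.7080], x1=-0.5835 (f=0.3405), x2=0.2915 (f=0.0850); f(x1) > f(x2) => keep [-0.5835, 1.7080]
Final interval: [-0.5835, 1.7080]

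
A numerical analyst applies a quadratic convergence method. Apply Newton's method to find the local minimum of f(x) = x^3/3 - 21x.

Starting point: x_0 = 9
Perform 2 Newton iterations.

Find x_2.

f(x) = x^3/3 - 21x
f'(x) = x^2 - 21, f''(x) = 2x
Newton update: x_{n+1} = x_n - (x_n^2 - 21)/(2*x_n)
Step 1: x_0 = 9, f'=60, f''=18, x_1 = 17/3
Step 2: x_1 = 17/3, f'=100/9, f''=34/3, x_2 = 239/51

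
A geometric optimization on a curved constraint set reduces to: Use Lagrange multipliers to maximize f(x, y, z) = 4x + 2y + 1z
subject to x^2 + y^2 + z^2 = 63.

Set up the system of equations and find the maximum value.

Lagrange conditions: 4 = 2*lambda*x, 2 = 2*lambda*y, 1 = 2*lambda*z
So x:4 = y:2 = z:1, i.e. x = 4t, y = 2t, z = 1t
Constraint: t^2*(4^2 + 2^2 + 1^2) = 63
  t^2 * 21 = 63  =>  t = sqrt(3)
Maximum = 4*4t + 2*2t + 1*1t = 21*sqrt(3) = sqrt(1323)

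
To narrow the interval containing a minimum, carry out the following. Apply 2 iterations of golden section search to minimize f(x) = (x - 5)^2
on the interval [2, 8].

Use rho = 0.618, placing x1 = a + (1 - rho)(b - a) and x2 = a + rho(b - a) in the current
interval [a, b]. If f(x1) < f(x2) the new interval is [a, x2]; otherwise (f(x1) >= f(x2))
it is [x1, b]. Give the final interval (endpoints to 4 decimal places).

Golden section search for min of f(x) = (x - 5)^2 on [2, 8].
Each step: x1 = a + (1 - rho)(b - a), x2 = a + rho(b - a); if f(x1) < f(x2) keep [a, x2], otherwise keep [x1, b].
Step 1: [2.0000, 8.0000], x1=4.2920 (f=0.5013), x2=5.7080 (f=0.5013); f(x1) = f(x2) (tie, not '<') => keep [4.2920, 8.0000]
Step 2: [4.2920, 8.0000], x1=5.7085 (f=0.5019), x2=6.5835 (f=2.5076); f(x1) < f(x2) => keep [4.2920, 6.5835]
Final interval: [4.2920, 6.5835]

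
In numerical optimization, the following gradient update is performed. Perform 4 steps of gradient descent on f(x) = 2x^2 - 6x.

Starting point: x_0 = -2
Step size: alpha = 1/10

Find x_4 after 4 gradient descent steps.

f(x) = 2x^2 - 6x, f'(x) = 4x + (-6)
Step 1: f'(-2) = -14, x_1 = -2 - 1/10 * -14 = -3/5
Step 2: f'(-3/5) = -42/5, x_2 = -3/5 - 1/10 * -42/5 = 6/25
Step 3: f'(6/25) = -126/25, x_3 = 6/25 - 1/10 * -126/25 = 93/125
Step 4: f'(93/125) = -378/125, x_4 = 93/125 - 1/10 * -378/125 = 654/625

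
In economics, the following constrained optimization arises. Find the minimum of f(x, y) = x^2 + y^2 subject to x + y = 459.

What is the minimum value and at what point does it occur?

Substitute y = 459 - x into f(x,y) = x^2 + y^2:
g(x) = x^2 + (459 - x)^2 = 2x^2 - 918x + 210681
g'(x) = 4x - 918 = 0  =>  x = 459/2
y = 459 - 459/2 = 459/2
Minimum value = (459/2)^2 + (459/2)^2 = 210681/2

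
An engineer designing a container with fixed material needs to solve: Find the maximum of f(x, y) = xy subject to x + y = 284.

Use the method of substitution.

Substitute y = 284 - x into f(x,y) = xy:
g(x) = x(284 - x) = 284x - x^2
g'(x) = 284 - 2x = 0  =>  x = 142
y = 284 - 142 = 142
Maximum value = 142 * 142 = 20164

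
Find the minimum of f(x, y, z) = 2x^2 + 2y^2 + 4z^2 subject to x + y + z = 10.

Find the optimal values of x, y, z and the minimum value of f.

Using Lagrange multipliers on f = 2x^2 + 2y^2 + 4z^2 with constraint x + y + z = 10:
Conditions: 2*2*x = lambda, 2*2*y = lambda, 2*4*z = lambda
So x = lambda/4, y = lambda/4, z = lambda/8
Substituting into constraint: lambda * (5/8) = 10
lambda = 16
x = 4, y = 4, z = 2
Minimum value = 80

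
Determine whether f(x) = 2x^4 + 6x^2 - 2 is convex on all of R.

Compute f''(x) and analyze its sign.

f(x) = 2x^4 + 6x^2 - 2
f'(x) = 8x^3 + 12x
f''(x) = 24x^2 + 12
f''(x) = 24x^2 + 12 >= 12 > 0 for all x
Therefore, f is convex on R.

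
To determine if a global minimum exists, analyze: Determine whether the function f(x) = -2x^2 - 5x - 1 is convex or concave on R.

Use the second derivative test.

f(x) = -2x^2 - 5x - 1
f'(x) = -4x - 5
f''(x) = -4
Since f''(x) = -4 < 0 for all x, f is concave on R.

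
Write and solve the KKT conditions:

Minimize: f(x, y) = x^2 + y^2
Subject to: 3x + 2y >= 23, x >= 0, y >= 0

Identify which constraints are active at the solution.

KKT conditions for min x^2 + y^2 s.t. 3x + 2y >= 23, x >= 0, y >= 0:
Stationarity: 2x = mu*3 + mu_x, 2y = mu*2 + mu_y, with mu, mu_x, mu_y >= 0
Complementary slackness: mu*(3x + 2y - 23) = 0, mu_x*x = 0, mu_y*y = 0
(0, 0) is infeasible (3*0 + 2*0 < 23), so if mu = 0 stationarity would force x = mu_x/2 >= 0, y = mu_y/2 >= 0 with mu_x*x = mu_y*y = 0, i.e. x = y = 0: contradiction. Hence mu > 0 and 3x + 2y = 23 is active.
Try x > 0, y > 0 (so mu_x = mu_y = 0): x = 3*mu/2, y = 2*mu/2
Substitute: 3*(3*mu/2) + 2*(2*mu/2) = 23
  mu*13/2 = 23 => mu = 46/13
x* = 69/13 > 0, y* = 46/13 > 0, consistent with mu_x = mu_y = 0.
f is convex and the constraints are linear, so this KKT point is the global minimum.
f* = 529/13
Active constraints: 3x + 2y >= 23 (holds with equality, mu = 46/13 > 0); x >= 0 and y >= 0 are inactive (mu_x = mu_y = 0).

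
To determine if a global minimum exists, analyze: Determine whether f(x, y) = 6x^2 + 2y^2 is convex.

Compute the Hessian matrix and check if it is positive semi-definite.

f(x,y) = 6x^2 + 2y^2
Hessian H = [[12, 0], [0, 4]]
trace(H) = 16, det(H) = 48
Eigenvalues: (16 +/- sqrt(64)) / 2 = 12, 4
Since both eigenvalues > 0, f is convex.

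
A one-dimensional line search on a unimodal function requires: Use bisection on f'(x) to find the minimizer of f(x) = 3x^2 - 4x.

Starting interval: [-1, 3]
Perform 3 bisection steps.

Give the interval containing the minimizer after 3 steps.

Finding critical point of f(x) = 3x^2 - 4x using bisection on f'(x) = 6x + -4.
f'(x) = 0 when x = 2/3.
Starting interval: [-1, 3]
Step 1: mid = 1, f'(mid) = 2, new interval = [-1, 1]
Step 2: mid = 0, f'(mid) = -4, new interval = [0, 1]
Step 3: mid = 1/2, f'(mid) = -1, new interval = [1/2, 1]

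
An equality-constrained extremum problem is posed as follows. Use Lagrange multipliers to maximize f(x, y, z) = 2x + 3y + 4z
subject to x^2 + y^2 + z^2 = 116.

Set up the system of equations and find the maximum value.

Lagrange conditions: 2 = 2*lambda*x, 3 = 2*lambda*y, 4 = 2*lambda*z
So x:2 = y:3 = z:4, i.e. x = 2t, y = 3t, z = 4t
Constraint: t^2*(2^2 + 3^2 + 4^2) = 116
  t^2 * 29 = 116  =>  t = sqrt(4)
Maximum = 2*2t + 3*3t + 4*4t = 29*sqrt(4) = 58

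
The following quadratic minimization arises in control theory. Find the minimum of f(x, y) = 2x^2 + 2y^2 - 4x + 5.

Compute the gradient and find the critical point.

f(x,y) = 2x^2 + 2y^2 - 4x + 5
df/dx = 4x + (-4) = 0  =>  x = 1
df/dy = 4y + (0) = 0  =>  y = 0
f(1, 0) = 2*(1)^2 + 2*(0)^2 + -4*(1) + 5 = 3
Hessian is diagonal with entries 4, 4 > 0, so this is a minimum.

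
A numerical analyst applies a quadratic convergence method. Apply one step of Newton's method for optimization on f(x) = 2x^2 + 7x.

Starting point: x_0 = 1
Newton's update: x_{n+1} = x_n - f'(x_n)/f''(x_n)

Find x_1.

f(x) = 2x^2 + 7x
f'(x) = 4x + (7), f''(x) = 4
Newton step: x_1 = x_0 - f'(x_0)/f''(x_0)
f'(1) = 11
x_1 = 1 - 11/4 = -7/4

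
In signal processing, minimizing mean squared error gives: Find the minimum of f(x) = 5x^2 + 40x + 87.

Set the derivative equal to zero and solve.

f(x) = 5x^2 + 40x + 87
f'(x) = 10x + (40) = 0
x = -40/10 = -4
f(-4) = 7
Since f''(x) = 10 > 0, this is a minimum.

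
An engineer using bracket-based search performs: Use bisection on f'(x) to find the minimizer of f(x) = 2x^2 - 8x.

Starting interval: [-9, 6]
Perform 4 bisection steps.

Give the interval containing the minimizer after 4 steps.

Finding critical point of f(x) = 2x^2 - 8x using bisection on f'(x) = 4x + -8.
f'(x) = 0 when x = 2.
Starting interval: [-9, 6]
Step 1: mid = -3/2, f'(mid) = -14, new interval = [-3/2, 6]
Step 2: mid = 9/4, f'(mid) = 1, new interval = [-3/2, 9/4]
Step 3: mid = 3/8, f'(mid) = -13/2, new interval = [3/8, 9/4]
Step 4: mid = 21/16, f'(mid) = -11/4, new interval = [21/16, 9/4]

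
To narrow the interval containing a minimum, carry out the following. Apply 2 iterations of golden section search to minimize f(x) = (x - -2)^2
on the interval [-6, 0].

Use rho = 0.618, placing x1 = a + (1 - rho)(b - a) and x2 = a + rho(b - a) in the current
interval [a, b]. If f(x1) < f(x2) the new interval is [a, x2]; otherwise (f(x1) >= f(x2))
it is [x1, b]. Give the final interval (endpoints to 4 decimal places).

Golden section search for min of f(x) = (x - -2)^2 on [-6, 0].
Each step: x1 = a + (1 - rho)(b - a), x2 = a + rho(b - a); if f(x1) < f(x2) keep [a, x2], otherwise keep [x1, b].
Step 1: [-6.0000, 0.0000], x1=-3.7080 (f=2.9173), x2=-2.2920 (f=0.0853); f(x1) > f(x2) => keep [-3.7080, 0.0000]
Step 2: [-3.7080, 0.0000], x1=-2.2915 (f=0.0850), x2=-1.4165 (f=0.3405); f(x1) < f(x2) => keep [-3.7080, -1.4165]
Final interval: [-3.7080, -1.4165]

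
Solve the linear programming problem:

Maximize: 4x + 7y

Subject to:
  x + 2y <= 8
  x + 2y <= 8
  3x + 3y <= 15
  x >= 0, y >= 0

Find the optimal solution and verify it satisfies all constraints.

Feasible vertices: (0, 0), (0, 4), (2, 3), (5, 0)
Objective 4x + 7y at each vertex:
  (0, 0): 0
  (0, 4): 28
  (2, 3): 29
  (5, 0): 20
Maximum is 29 at (2, 3).
Verify constraints at (x, y) = (2, 3):
  1*2 + 2*3 = 8 <= 8 (active)
  1*2 + 2*3 = 8 <= 8 (active)
  3*2 + 3*3 = 15 <= 15 (active)
  x = 2 >= 0, y = 3 >= 0. All constraints satisfied.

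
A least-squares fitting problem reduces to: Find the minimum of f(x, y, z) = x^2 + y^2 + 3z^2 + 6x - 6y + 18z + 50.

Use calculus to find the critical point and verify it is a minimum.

f(x,y,z) = x^2 + y^2 + 3z^2 + 6x - 6y + 18z + 50
df/dx = 2x + (6) = 0 => x = -3
df/dy = 2y + (-6) = 0 => y = 3
df/dz = 6z + (18) = 0 => z = -3
f(-3,3,-3) = 1*(-3)^2 + 1*(3)^2 + 3*(-3)^2 + 6*(-3) + -6*(3) + 18*(-3) + 50 = 5
Hessian is diagonal with entries 2, 2, 6 > 0, confirmed minimum.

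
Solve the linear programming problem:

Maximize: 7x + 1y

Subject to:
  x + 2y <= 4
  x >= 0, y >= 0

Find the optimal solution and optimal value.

The feasible region has vertices at [(0, 0), (4, 0), (0, 2)].
Checking objective 7x + 1y at each vertex:
  (0, 0): 7*0 + 1*0 = 0
  (4, 0): 7*4 + 1*0 = 28
  (0, 2): 7*0 + 1*2 = 2
Maximum is 28 at (4, 0).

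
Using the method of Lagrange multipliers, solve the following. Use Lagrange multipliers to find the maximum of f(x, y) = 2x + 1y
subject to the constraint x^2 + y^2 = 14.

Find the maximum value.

Set up Lagrange conditions: grad f = lambda * grad g
  2 = 2*lambda*x
  1 = 2*lambda*y
From these: x/y = 2/1, so x = 2t, y = 1t for some t.
Substitute into constraint: (2t)^2 + (1t)^2 = 14
  t^2 * 5 = 14
  t = sqrt(14/5)
Maximum = 2*x + 1*y = (2^2 + 1^2)*t = 5 * sqrt(14/5) = sqrt(70)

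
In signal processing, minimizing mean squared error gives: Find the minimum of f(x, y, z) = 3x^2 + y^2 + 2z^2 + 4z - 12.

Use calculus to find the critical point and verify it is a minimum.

f(x,y,z) = 3x^2 + y^2 + 2z^2 + 4z - 12
df/dx = 6x + (0) = 0 => x = 0
df/dy = 2y + (0) = 0 => y = 0
df/dz = 4z + (4) = 0 => z = -1
f(0,0,-1) = 3*(0)^2 + 1*(0)^2 + 2*(-1)^2 + 4*(-1) + -12 = -14
Hessian is diagonal with entries 6, 2, 4 > 0, confirmed minimum.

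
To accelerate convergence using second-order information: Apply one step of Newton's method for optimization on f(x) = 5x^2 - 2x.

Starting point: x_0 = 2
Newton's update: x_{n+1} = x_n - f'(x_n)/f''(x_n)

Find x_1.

f(x) = 5x^2 - 2x
f'(x) = 10x + (-2), f''(x) = 10
Newton step: x_1 = x_0 - f'(x_0)/f''(x_0)
f'(2) = 18
x_1 = 2 - 18/10 = 1/5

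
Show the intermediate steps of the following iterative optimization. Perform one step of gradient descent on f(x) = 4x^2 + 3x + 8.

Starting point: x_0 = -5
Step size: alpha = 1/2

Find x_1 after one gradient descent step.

f(x) = 4x^2 + 3x + 8
f'(x) = 8x + 3
f'(-5) = 8*-5 + (3) = -37
x_1 = x_0 - alpha * f'(x_0) = -5 - 1/2 * -37 = 27/2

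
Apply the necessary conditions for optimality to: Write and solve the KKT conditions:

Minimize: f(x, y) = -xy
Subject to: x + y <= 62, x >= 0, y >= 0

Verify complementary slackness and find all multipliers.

Problem: min -xy s.t. x + y <= 62 (multiplier lambda), x >= 0 (mu_x), y >= 0 (mu_y)
KKT stationarity: -y + lambda - mu_x = 0, -x + lambda - mu_y = 0, with lambda, mu_x, mu_y >= 0
Complementary slackness: lambda*(x + y - 62) = 0, mu_x*x = 0, mu_y*y = 0
If lambda = 0: y = -mu_x <= 0 and x = -mu_y <= 0 force x = y = 0 with f = 0; but x = y = 31 is feasible with f = -961 < 0, so this is not the minimum. Hence lambda > 0 and x + y = 62.
Try x > 0, y > 0 (so mu_x = mu_y = 0): y = lambda, x = lambda => x = y = lambda
x + y = 62 => 2*lambda = 62 => lambda = 31
x* = y* = 31 > 0, consistent with mu_x = mu_y = 0.
(Any feasible point with x = 0 or y = 0 has f = 0 > -961, so the minimum is not on those boundaries.)
min(-xy) = -961 (i.e. max xy = 961)
Multipliers: lambda = 31, mu_x = 0, mu_y = 0
Complementary slackness: lambda*(x + y - 62) = 31*(31 + 31 - 62) = 0, mu_x*x = 0*31 = 0, mu_y*y = 0*31 = 0. Satisfied.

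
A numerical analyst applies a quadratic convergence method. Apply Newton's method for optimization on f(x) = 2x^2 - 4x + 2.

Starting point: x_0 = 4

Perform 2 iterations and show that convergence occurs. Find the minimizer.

f(x) = 2x^2 - 4x + 2, f'(x) = 4x + (-4), f''(x) = 4
Step 1: f'(4) = 12, x_1 = 4 - 12/4 = 1
Step 2: f'(1) = 0, x_2 = 1 (converged)
Newton's method converges in 1 step for quadratics.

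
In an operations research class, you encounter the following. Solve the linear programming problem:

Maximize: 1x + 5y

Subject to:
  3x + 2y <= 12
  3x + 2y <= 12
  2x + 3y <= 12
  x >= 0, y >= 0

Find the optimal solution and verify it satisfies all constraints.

Feasible vertices: (0, 0), (0, 4), (12/5, 12/5), (4, 0)
Objective 1x + 5y at each vertex:
  (0, 0): 0
  (0, 4): 20
  (12/5, 12/5): 72/5
  (4, 0): 4
Maximum is 20 at (0, 4).
Verify constraints at (x, y) = (0, 4):
  3*0 + 2*4 = 8 <= 12
  3*0 + 2*4 = 8 <= 12
  2*0 + 3*4 = 12 <= 12 (active)
  x = 0 >= 0, y = 4 >= 0. All constraints satisfied.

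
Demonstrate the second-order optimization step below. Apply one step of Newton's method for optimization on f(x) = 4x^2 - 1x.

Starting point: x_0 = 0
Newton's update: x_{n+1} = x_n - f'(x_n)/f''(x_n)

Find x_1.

f(x) = 4x^2 - 1x
f'(x) = 8x + (-1), f''(x) = 8
Newton step: x_1 = x_0 - f'(x_0)/f''(x_0)
f'(0) = -1
x_1 = 0 - -1/8 = 1/8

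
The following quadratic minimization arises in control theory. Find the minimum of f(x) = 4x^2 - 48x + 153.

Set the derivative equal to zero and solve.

f(x) = 4x^2 - 48x + 153
f'(x) = 8x + (-48) = 0
x = 48/8 = 6
f(6) = 9
Since f''(x) = 8 > 0, this is a minimum.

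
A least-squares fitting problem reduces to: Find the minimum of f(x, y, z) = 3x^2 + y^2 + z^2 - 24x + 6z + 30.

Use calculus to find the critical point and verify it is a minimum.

f(x,y,z) = 3x^2 + y^2 + z^2 - 24x + 6z + 30
df/dx = 6x + (-24) = 0 => x = 4
df/dy = 2y + (0) = 0 => y = 0
df/dz = 2z + (6) = 0 => z = -3
f(4,0,-3) = 3*(4)^2 + 1*(0)^2 + 1*(-3)^2 + -24*(4) + 6*(-3) + 30 = -27
Hessian is diagonal with entries 6, 2, 2 > 0, confirmed minimum.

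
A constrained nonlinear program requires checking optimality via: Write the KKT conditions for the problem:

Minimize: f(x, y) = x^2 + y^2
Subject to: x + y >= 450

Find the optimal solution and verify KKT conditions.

KKT conditions for min x^2 + y^2 s.t. x + y >= 450:
Stationarity: 2x = mu, 2y = mu
So x = y = mu/2.
Complementary slackness: mu*(x + y - 450) = 0
Primal feasibility: x + y >= 450; dual feasibility: mu >= 0
If mu = 0 then x = y = 0, but 0 + 0 < 450 is infeasible, so the constraint is active.
Constraint active: x + y = 2*(mu/2) = 450 => mu = 450
x = y = 225, f = 101250
Verify: stationarity 2*225 = 450 = mu; primal 225 + 225 = 450 >= 450; dual mu = 450 >= 0; complementary slackness 450*(450 - 450) = 0. All KKT conditions hold.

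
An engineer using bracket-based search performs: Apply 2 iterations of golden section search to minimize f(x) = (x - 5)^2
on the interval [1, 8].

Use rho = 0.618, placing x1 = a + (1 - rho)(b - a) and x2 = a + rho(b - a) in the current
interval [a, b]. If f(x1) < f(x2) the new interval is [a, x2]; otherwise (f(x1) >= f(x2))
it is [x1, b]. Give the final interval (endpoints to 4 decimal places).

Golden section search for min of f(x) = (x - 5)^2 on [1, 8].
Each step: x1 = a + (1 - rho)(b - a), x2 = a + rho(b - a); if f(x1) < f(x2) keep [a, x2], otherwise keep [x1, b].
Step 1: [1.0000, 8.0000], x1=3.6740 (f=1.7583), x2=5.3260 (f=0.1063); f(x1) > f(x2) => keep [3.6740, 8.0000]
Step 2: [3.6740, 8.0000], x1=5.3265 (f=0.1066), x2=6.3475 (f=1.8157); f(x1) < f(x2) => keep [3.6740, 6.3475]
Final interval: [3.6740, 6.3475]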